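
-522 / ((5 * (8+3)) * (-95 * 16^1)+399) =18 / 2869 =0.01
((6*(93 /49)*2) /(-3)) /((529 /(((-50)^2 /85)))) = -186000 /440657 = -0.42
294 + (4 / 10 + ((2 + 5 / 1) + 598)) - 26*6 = 3717 / 5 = 743.40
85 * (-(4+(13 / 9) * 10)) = -14110 / 9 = -1567.78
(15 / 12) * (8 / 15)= 2 / 3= 0.67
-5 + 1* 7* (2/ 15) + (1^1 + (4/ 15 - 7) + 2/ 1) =-39/ 5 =-7.80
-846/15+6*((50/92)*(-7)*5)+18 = -17541/115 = -152.53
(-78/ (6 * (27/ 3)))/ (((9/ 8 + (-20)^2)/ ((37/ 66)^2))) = -35594/ 31451409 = -0.00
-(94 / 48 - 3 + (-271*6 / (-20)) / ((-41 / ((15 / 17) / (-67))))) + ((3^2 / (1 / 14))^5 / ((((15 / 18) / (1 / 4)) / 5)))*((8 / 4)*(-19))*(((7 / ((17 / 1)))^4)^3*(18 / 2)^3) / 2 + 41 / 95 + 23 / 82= -57199877731174557891080142050627 / 3649056291327949904760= -15675252219.90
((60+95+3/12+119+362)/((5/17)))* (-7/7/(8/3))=-25959/32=-811.22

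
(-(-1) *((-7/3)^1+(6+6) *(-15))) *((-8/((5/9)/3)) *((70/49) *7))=78768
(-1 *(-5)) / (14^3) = 5 / 2744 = 0.00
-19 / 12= -1.58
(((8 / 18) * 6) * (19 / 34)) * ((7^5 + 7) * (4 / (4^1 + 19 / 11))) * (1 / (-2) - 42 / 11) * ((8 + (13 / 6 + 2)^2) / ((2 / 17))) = -3958411930 / 243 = -16289761.03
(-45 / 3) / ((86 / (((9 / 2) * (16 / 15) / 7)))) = -36 / 301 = -0.12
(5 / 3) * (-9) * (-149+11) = 2070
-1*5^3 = -125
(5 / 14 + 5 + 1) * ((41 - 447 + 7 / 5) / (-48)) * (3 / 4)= 25721 / 640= 40.19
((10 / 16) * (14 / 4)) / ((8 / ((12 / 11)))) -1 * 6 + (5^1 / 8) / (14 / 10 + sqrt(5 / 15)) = -110877 / 21472 -125 * sqrt(3) / 976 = -5.39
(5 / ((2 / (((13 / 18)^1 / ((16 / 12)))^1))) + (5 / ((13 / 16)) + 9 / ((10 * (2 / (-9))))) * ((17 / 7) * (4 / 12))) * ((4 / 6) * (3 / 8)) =22257 / 29120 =0.76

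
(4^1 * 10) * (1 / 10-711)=-28436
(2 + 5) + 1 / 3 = 22 / 3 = 7.33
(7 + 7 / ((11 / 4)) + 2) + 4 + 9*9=1062 / 11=96.55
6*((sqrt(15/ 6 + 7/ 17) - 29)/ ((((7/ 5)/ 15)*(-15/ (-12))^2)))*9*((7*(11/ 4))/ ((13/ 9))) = -1860408/ 13 + 96228*sqrt(374)/ 221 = -134687.67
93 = 93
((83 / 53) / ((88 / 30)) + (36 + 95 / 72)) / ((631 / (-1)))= -1588931 / 26486856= -0.06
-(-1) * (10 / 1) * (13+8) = 210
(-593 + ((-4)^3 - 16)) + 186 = -487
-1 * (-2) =2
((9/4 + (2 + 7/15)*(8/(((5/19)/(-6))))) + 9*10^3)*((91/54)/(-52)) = -5986631/21600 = -277.16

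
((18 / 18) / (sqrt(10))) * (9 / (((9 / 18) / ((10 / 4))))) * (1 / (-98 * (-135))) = sqrt(10) / 2940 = 0.00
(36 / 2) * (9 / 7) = 162 / 7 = 23.14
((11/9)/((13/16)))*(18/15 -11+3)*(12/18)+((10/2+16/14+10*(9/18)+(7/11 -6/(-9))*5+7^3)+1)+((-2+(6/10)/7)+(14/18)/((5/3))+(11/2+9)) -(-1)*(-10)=19345441/54054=357.89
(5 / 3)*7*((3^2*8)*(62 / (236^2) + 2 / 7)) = 838695 / 3481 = 240.94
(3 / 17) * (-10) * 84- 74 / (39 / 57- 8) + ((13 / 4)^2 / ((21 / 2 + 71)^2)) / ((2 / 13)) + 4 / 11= -761029115091 / 5524864136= -137.75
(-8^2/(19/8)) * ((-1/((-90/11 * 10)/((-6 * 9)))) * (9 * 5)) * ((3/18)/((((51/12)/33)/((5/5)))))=1035.73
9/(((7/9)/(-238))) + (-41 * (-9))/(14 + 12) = -71235/26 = -2739.81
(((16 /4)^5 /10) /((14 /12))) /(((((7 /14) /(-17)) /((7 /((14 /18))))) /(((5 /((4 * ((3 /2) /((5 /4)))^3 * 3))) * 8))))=-1088000 /21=-51809.52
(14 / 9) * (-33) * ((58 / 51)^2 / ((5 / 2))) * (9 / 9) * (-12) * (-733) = -3037880384 / 13005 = -233593.26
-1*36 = -36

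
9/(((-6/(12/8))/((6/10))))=-1.35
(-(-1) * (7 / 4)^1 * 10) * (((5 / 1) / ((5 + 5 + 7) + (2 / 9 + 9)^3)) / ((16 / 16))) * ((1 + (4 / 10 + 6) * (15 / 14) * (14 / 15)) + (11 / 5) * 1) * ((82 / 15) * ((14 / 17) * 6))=28.31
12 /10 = 6 /5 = 1.20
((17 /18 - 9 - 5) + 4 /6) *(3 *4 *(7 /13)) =-3122 /39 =-80.05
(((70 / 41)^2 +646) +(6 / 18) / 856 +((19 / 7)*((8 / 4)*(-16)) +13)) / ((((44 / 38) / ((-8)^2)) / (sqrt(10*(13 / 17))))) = 1320645175732*sqrt(2210) / 706337709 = 87896.16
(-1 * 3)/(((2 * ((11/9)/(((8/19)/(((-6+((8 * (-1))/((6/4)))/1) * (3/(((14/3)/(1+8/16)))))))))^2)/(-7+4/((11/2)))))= 1298304/138861899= 0.01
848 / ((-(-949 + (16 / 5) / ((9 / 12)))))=0.90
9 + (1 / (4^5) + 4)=13313 / 1024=13.00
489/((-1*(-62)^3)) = 489/238328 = 0.00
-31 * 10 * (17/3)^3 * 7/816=-313565/648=-483.90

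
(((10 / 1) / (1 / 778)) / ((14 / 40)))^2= 24211360000 / 49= 494109387.76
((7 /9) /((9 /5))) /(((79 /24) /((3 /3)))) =0.13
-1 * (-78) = 78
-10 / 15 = -2 / 3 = -0.67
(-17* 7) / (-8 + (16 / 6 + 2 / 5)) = 1785 / 74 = 24.12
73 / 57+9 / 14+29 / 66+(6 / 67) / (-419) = 97039583 / 41070799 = 2.36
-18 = -18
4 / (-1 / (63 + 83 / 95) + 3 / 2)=24272 / 9007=2.69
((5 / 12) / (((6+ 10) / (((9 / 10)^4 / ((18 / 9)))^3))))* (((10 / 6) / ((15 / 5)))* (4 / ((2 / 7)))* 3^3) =1977006755367 / 10240000000000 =0.19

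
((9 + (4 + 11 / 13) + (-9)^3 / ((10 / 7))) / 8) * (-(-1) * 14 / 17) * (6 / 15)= -451773 / 22100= -20.44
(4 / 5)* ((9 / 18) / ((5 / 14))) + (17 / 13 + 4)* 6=10714 / 325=32.97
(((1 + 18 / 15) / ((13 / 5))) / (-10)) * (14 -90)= 418 / 65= 6.43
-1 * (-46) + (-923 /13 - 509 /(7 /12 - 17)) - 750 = -146567 /197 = -743.99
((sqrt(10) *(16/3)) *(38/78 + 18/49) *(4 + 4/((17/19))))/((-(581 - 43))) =-209024 *sqrt(10)/2913001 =-0.23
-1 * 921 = -921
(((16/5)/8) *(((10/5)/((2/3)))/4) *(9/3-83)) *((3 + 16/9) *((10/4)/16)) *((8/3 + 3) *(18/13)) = -3655/26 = -140.58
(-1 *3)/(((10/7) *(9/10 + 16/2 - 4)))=-3/7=-0.43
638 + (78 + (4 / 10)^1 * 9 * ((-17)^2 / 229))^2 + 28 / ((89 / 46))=871125336566 / 116681225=7465.86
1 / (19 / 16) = 16 / 19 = 0.84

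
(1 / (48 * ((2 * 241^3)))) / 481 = 1 / 646349529696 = 0.00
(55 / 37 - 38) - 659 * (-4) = 96181 / 37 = 2599.49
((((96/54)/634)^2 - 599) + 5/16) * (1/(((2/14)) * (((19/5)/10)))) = -13644629877725/1237220568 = -11028.45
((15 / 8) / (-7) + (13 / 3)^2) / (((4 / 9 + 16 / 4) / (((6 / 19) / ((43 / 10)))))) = 1473 / 4816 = 0.31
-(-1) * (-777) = -777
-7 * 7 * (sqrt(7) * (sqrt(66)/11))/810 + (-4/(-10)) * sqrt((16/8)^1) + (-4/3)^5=-1024/243-49 * sqrt(462)/8910 + 2 * sqrt(2)/5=-3.77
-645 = -645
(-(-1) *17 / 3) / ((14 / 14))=17 / 3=5.67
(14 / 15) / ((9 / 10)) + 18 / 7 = 682 / 189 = 3.61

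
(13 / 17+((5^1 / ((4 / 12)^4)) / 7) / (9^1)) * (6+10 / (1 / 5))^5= 67346628608 / 17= 3961566388.71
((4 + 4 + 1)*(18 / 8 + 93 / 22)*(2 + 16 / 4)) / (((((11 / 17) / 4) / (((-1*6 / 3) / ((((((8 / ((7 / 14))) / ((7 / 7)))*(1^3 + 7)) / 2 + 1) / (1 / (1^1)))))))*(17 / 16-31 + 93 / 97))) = 162419904 / 70745675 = 2.30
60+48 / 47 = 2868 / 47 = 61.02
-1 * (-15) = 15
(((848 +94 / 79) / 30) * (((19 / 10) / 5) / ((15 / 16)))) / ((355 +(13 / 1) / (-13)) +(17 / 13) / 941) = 364739128 / 11253599375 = 0.03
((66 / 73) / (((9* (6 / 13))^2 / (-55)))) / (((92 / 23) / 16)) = -11.53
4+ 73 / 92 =4.79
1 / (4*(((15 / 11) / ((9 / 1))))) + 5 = 133 / 20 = 6.65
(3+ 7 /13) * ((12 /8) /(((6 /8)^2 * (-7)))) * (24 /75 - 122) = 28704 /175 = 164.02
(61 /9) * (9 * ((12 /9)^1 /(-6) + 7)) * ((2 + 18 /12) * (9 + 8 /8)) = 130235 /9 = 14470.56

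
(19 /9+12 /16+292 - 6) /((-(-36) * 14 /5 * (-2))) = -51995 /36288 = -1.43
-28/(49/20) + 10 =-10/7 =-1.43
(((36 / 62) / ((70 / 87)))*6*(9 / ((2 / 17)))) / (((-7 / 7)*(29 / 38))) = -470934 / 1085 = -434.04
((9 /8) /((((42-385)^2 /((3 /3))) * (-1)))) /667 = -9 /627775064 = -0.00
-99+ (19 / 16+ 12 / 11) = -17023 / 176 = -96.72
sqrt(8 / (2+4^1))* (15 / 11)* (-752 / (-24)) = 940* sqrt(3) / 33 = 49.34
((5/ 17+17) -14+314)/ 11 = 5394/ 187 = 28.84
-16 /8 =-2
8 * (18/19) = 144/19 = 7.58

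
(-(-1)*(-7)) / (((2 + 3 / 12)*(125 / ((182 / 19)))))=-5096 / 21375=-0.24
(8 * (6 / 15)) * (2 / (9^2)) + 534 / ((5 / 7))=747.68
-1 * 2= -2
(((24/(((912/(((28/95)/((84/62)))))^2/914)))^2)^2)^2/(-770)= -1383938215451140817197352119533663674079286081/180932285412374947541814168752622577166970637790210615700000000000000000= -0.00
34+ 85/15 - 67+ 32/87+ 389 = 10499/29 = 362.03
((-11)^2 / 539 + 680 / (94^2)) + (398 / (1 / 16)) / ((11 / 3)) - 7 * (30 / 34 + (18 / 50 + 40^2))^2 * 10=-7719698004519636501 / 43012267375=-179476658.07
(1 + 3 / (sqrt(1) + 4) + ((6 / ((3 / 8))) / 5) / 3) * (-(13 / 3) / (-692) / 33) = 26 / 51381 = 0.00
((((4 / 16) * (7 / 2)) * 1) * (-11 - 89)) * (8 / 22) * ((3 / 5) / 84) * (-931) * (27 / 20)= 25137 / 88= 285.65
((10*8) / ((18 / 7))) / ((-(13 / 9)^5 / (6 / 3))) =-3674160 / 371293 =-9.90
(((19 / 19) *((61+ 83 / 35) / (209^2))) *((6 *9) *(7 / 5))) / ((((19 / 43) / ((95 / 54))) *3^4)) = 95374 / 17690805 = 0.01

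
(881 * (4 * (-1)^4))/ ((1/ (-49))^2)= 8461124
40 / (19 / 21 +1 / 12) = 3360 / 83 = 40.48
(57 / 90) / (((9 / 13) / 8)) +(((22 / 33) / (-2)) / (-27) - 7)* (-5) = 17114 / 405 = 42.26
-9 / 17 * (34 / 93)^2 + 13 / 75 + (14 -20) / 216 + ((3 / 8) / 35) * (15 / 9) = 1121899 / 12108600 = 0.09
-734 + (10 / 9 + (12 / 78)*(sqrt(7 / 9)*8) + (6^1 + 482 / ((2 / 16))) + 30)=16*sqrt(7) / 39 + 28432 / 9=3160.20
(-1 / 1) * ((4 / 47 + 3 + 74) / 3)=-3623 / 141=-25.70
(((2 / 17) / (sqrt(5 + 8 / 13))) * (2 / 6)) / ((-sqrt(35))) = -2 * sqrt(33215) / 130305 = -0.00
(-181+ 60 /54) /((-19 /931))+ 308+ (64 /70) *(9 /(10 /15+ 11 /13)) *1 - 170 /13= 2202209729 /241605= 9114.92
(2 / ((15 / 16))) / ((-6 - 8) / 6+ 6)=32 / 55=0.58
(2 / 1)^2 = 4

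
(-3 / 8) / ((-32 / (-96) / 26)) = -29.25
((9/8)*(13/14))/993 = 39/37072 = 0.00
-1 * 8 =-8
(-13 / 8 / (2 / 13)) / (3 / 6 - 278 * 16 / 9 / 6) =0.13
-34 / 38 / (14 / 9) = -153 / 266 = -0.58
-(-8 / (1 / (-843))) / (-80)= 843 / 10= 84.30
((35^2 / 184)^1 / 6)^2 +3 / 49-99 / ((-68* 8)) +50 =52260631529 / 1015273728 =51.47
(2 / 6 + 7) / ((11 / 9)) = 6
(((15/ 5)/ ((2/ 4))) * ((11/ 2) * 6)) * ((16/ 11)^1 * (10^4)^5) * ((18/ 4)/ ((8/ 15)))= 243000000000000000000000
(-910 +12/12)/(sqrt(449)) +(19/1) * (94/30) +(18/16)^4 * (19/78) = 95724223/1597440 - 909 * sqrt(449)/449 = 17.03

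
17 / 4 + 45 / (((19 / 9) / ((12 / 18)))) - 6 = 947 / 76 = 12.46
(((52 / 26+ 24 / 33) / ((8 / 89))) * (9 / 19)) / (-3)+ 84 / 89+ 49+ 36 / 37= 46.13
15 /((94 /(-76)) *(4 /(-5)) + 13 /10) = 190 /29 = 6.55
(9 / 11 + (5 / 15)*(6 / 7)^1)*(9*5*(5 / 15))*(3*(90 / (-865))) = -5.17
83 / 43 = 1.93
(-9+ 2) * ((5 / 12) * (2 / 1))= -35 / 6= -5.83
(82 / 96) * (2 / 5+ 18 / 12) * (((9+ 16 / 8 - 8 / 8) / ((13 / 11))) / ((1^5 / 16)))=8569 / 39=219.72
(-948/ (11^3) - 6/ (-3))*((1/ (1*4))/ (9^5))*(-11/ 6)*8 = -0.00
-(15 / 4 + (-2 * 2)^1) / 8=1 / 32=0.03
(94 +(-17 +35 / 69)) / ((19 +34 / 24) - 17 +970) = 21392 / 268663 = 0.08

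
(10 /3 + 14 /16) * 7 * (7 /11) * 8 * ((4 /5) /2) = 9898 /165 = 59.99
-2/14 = -1/7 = -0.14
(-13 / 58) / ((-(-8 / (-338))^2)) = 371293 / 928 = 400.10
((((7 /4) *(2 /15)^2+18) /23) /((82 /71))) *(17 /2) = 4896799 /848700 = 5.77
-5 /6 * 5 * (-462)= 1925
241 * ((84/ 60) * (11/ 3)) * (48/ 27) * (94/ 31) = 27909728/ 4185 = 6668.99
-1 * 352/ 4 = -88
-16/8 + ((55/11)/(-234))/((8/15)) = -2.04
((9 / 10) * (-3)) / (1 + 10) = -27 / 110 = -0.25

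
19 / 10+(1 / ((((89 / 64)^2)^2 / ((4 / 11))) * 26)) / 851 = 1.90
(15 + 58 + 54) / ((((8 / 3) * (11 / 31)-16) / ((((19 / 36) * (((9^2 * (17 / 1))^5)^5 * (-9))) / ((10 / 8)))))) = 667403956465500888312533601289988483176287142747040011408178790366084426755197496313 / 7000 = 95343422352214412616076230000000000000000000000000000000000000000000000000000000.00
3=3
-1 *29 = -29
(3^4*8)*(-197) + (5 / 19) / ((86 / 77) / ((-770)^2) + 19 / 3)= -1051939108981506 / 8240423101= -127655.96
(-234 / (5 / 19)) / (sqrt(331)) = -4446* sqrt(331) / 1655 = -48.87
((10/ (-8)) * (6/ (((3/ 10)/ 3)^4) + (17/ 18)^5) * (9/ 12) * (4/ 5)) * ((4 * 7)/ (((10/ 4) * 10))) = -793628498999/ 15746400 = -50400.63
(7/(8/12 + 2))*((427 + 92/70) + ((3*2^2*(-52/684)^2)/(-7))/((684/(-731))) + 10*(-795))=-109695724547/5555790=-19744.40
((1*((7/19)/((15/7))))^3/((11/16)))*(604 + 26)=26353376/5658675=4.66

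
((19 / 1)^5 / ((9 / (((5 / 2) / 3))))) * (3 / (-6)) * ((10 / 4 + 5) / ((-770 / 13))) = 160946435 / 11088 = 14515.37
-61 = -61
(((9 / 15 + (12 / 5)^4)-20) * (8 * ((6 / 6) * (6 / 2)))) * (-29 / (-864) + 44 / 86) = 34883161 / 193500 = 180.27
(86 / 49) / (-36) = -43 / 882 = -0.05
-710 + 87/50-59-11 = -38913/50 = -778.26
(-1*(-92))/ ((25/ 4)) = 368/ 25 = 14.72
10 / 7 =1.43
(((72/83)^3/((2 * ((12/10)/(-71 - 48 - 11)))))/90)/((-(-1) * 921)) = -74880/175538609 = -0.00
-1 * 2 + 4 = 2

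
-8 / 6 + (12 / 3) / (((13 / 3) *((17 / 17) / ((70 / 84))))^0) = 8 / 3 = 2.67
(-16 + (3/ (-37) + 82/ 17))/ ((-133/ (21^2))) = 446103/ 11951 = 37.33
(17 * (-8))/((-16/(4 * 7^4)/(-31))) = -2530654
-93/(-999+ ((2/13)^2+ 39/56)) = 880152/9447721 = 0.09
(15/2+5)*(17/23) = 425/46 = 9.24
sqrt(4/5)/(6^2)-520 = -520 + sqrt(5)/90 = -519.98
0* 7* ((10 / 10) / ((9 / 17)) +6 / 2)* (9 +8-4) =0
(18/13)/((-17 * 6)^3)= -1/766428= -0.00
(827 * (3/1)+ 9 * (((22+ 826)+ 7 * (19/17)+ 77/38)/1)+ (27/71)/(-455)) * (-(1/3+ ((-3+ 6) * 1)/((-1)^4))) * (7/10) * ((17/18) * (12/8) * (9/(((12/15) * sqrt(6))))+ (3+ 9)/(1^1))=-425796986766/1490645-70966164461 * sqrt(6)/1122368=-440524.83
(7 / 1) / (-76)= -7 / 76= -0.09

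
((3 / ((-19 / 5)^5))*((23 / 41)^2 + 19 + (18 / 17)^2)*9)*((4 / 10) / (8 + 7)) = -0.02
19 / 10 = 1.90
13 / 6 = 2.17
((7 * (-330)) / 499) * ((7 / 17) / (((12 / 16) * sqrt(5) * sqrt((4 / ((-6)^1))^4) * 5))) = -9702 * sqrt(5) / 42415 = -0.51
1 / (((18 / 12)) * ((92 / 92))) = 2 / 3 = 0.67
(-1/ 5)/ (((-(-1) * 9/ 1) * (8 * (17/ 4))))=-1/ 1530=-0.00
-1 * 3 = -3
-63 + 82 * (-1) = -145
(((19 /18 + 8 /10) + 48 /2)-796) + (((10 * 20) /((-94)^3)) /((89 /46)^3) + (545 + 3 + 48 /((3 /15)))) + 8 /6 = 126402358927049 /6587279683830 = 19.19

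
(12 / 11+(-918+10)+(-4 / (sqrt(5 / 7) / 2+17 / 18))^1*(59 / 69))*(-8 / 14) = 746200816 / 1432739 - 25488*sqrt(35) / 130249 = 519.66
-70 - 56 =-126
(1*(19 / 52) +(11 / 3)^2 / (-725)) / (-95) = -0.00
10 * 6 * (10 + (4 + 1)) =900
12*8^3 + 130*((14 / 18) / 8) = 221639 / 36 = 6156.64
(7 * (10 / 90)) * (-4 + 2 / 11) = -98 / 33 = -2.97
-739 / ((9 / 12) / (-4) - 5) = 11824 / 83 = 142.46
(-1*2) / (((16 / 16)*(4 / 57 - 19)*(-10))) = -57 / 5395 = -0.01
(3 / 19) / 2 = 3 / 38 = 0.08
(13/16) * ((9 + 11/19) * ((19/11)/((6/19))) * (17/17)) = 22477/528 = 42.57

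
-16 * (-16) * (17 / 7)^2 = 73984 / 49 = 1509.88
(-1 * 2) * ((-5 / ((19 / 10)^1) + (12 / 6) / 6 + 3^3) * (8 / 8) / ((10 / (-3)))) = 1408 / 95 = 14.82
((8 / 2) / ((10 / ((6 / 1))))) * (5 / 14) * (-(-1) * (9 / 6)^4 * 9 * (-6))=-6561 / 28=-234.32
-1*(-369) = 369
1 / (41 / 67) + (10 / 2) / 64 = 4493 / 2624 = 1.71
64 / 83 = 0.77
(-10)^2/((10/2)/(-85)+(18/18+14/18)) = 58.17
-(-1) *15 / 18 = 5 / 6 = 0.83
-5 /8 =-0.62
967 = 967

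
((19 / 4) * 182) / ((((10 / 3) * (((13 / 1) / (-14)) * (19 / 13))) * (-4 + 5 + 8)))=-637 / 30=-21.23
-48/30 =-8/5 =-1.60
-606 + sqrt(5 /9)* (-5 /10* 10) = -606 - 5* sqrt(5) /3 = -609.73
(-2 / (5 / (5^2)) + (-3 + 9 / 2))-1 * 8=-16.50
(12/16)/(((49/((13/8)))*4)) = 39/6272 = 0.01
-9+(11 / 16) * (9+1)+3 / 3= -9 / 8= -1.12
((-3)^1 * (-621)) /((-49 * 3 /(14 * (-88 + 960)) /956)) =-1035370944 /7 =-147910134.86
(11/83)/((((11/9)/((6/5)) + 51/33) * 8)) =3267/505636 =0.01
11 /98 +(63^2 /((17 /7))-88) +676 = 3702529 /1666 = 2222.41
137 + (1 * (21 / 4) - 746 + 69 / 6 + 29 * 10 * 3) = 1111 / 4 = 277.75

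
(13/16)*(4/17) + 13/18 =559/612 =0.91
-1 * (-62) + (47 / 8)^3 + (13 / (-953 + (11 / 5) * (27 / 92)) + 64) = 73741640045 / 224298496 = 328.77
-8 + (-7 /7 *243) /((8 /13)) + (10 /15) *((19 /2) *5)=-8909 /24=-371.21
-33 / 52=-0.63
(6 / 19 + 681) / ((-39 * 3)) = -4315 / 741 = -5.82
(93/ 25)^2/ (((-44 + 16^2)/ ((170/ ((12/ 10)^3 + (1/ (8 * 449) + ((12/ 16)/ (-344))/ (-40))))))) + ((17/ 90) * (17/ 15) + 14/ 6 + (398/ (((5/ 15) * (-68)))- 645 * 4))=-98886095947614788/ 38200743443925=-2588.59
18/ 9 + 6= 8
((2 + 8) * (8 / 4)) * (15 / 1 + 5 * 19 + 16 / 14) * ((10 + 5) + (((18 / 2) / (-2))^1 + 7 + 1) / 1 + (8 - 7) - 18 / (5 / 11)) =-312756 / 7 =-44679.43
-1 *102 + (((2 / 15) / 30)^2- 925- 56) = -54826874 / 50625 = -1083.00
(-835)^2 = 697225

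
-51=-51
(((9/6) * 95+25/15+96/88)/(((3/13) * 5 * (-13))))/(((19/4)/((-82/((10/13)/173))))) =1768015366/47025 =37597.35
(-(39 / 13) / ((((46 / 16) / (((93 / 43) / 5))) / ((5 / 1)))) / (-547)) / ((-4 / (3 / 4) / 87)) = -72819 / 1081966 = -0.07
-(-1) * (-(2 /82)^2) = -1 /1681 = -0.00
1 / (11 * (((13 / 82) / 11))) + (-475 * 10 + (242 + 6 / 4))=-4500.19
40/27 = 1.48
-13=-13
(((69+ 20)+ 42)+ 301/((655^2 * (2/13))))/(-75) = -112408463/64353750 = -1.75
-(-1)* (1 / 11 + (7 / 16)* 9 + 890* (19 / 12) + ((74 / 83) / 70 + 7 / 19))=41195795629 / 29142960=1413.58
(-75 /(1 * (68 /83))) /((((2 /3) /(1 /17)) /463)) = -8646525 /2312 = -3739.85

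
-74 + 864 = 790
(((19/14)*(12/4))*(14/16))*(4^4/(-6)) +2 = -150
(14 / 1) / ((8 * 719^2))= 7 / 2067844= 0.00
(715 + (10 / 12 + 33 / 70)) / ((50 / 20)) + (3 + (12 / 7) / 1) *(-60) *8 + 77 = -997151 / 525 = -1899.34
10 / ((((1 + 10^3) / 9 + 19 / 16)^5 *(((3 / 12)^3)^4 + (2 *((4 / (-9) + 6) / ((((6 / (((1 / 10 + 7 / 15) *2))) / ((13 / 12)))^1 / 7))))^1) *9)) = 280476268308914503680 / 72107768125531668146078477454961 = 0.00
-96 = -96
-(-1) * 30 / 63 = 10 / 21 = 0.48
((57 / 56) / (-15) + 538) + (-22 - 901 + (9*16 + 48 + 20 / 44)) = -192.61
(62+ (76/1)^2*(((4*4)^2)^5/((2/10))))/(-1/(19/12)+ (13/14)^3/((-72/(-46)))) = -59598760030526600356032/225319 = -264508363833172525.87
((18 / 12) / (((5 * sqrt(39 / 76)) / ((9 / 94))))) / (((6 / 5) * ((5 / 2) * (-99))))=-sqrt(741) / 201630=-0.00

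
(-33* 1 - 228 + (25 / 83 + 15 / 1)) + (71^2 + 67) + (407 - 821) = 369209 / 83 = 4448.30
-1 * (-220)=220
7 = 7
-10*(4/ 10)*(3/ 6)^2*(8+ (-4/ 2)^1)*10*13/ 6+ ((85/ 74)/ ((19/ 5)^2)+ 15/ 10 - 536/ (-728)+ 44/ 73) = -11276007101/ 88730551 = -127.08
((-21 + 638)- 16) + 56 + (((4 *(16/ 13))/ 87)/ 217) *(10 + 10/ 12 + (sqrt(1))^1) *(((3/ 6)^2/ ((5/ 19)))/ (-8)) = 2418681736/ 3681405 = 657.00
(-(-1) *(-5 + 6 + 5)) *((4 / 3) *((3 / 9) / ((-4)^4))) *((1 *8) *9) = 3 / 4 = 0.75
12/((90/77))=154/15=10.27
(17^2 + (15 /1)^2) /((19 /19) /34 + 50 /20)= 203.21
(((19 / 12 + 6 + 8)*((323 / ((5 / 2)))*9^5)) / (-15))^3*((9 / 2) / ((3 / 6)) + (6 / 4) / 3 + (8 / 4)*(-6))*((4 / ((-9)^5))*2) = -1053974133672455885769 / 6250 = -168635861387592941.72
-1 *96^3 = -884736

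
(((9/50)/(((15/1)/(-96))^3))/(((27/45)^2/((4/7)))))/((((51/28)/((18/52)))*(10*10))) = -98304/690625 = -0.14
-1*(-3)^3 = 27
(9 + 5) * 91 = 1274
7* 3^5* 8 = 13608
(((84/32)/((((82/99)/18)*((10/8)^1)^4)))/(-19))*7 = -4191264/486875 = -8.61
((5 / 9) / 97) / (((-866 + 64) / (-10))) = 25 / 350073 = 0.00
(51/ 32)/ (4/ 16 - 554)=-51/ 17720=-0.00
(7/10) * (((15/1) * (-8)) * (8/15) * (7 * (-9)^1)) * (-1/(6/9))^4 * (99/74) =3536379/185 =19115.56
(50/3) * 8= 400/3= 133.33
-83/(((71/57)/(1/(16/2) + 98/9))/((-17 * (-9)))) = -63778611/568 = -112286.29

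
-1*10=-10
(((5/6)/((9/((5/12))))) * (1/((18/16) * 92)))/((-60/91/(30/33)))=-2275/4426488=-0.00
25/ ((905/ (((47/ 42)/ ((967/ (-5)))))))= -1175/ 7351134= -0.00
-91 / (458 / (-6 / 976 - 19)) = 844025 / 223504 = 3.78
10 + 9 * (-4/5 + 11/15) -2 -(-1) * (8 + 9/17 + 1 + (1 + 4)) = 1864/85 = 21.93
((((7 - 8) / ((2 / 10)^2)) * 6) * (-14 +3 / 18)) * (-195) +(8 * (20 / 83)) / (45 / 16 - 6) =-1712780185 / 4233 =-404625.60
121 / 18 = 6.72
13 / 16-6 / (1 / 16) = -1523 / 16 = -95.19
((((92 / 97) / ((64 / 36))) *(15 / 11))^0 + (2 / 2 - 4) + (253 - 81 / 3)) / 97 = 224 / 97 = 2.31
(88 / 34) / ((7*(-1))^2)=44 / 833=0.05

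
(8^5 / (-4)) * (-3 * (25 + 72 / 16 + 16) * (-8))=-8945664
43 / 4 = 10.75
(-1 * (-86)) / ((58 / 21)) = 903 / 29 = 31.14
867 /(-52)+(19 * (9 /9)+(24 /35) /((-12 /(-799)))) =87331 /1820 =47.98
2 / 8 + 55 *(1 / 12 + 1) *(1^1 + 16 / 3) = 6797 / 18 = 377.61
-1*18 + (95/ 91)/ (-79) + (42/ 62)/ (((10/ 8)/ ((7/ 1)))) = -15844903/ 1114295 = -14.22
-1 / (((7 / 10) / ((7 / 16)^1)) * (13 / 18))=-45 / 52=-0.87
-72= -72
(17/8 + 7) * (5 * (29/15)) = 2117/24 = 88.21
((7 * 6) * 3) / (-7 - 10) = -126 / 17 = -7.41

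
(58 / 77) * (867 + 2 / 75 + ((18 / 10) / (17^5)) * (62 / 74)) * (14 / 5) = 396276245054048 / 216705674625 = 1828.64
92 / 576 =23 / 144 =0.16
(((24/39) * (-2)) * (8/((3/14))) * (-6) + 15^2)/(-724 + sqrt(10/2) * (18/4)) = -18850064/27251887 - 117162 * sqrt(5)/27251887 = -0.70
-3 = -3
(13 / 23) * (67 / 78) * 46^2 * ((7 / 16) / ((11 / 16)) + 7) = 86296 / 11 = 7845.09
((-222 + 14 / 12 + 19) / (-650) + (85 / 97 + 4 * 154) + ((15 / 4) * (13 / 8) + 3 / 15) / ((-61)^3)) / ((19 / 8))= 423967380596011 / 1631471333700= 259.87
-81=-81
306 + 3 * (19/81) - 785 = -12914/27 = -478.30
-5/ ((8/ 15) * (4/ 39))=-2925/ 32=-91.41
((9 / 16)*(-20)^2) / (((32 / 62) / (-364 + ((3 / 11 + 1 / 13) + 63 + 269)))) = -13797.57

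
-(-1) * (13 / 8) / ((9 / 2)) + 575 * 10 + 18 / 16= 414107 / 72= 5751.49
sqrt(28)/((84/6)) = sqrt(7)/7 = 0.38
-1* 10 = -10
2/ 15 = 0.13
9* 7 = 63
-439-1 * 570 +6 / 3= -1007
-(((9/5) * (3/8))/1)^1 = -27/40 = -0.68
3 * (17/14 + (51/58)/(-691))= 510459/140273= 3.64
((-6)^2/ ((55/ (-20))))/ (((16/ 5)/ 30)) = -1350/ 11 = -122.73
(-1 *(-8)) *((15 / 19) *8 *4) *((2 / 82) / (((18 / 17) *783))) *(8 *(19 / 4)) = 21760 / 96309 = 0.23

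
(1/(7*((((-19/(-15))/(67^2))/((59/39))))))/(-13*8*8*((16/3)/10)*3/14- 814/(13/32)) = -6621275/18143936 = -0.36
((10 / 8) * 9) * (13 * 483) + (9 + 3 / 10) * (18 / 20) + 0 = 1766178 / 25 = 70647.12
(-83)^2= 6889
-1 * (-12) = 12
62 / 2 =31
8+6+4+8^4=4114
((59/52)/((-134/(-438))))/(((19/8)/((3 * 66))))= 5116716/16549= 309.19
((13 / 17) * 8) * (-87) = -9048 / 17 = -532.24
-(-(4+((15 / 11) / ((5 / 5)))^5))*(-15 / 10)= -4210737 / 322102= -13.07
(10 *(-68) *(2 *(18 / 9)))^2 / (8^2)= 115600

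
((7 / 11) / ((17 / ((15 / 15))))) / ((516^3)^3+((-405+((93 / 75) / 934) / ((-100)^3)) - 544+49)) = 23350000000 / 1617624686584076369312764357457142029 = 0.00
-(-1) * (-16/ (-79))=16/ 79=0.20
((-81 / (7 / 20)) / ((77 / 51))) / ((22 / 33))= -123930 / 539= -229.93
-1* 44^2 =-1936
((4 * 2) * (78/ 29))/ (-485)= -624/ 14065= -0.04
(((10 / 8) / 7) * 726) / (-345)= -121 / 322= -0.38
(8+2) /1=10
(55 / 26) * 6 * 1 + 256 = 3493 / 13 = 268.69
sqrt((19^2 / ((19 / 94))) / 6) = sqrt(2679) / 3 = 17.25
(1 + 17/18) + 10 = 215/18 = 11.94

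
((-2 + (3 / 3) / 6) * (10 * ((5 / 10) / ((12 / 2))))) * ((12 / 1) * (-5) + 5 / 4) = 12925 / 144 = 89.76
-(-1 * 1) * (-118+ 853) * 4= 2940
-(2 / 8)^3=-1 / 64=-0.02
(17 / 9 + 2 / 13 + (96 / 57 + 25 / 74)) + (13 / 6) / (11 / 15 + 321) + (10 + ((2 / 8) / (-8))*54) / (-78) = 69755539 / 17593056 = 3.96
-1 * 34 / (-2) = 17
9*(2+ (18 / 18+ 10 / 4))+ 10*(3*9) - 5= 314.50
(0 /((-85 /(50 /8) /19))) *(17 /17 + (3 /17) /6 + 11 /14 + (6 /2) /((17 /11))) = 0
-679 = -679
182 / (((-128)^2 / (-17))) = -0.19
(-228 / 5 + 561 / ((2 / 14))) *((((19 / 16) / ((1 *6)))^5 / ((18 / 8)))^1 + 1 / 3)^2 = 242116078471825254288109 / 560952536617829007360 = 431.62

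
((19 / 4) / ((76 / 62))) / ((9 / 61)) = 1891 / 72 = 26.26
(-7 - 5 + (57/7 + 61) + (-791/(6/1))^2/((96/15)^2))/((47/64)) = 655.61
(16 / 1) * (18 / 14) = 20.57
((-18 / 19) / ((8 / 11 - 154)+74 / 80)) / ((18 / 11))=4840 / 1273627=0.00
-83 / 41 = -2.02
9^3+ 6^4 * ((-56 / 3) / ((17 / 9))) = -205335 / 17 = -12078.53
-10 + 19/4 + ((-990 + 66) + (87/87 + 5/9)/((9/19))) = -300013/324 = -925.97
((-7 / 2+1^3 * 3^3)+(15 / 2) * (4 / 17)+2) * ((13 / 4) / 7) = 12051 / 952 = 12.66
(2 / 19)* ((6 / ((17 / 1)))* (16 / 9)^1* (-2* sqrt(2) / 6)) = -64* sqrt(2) / 2907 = -0.03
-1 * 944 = -944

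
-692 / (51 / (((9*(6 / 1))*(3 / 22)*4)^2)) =-24214464 / 2057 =-11771.74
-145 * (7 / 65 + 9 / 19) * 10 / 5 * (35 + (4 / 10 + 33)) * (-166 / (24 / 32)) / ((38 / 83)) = 6885252384 / 1235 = 5575103.14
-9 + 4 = -5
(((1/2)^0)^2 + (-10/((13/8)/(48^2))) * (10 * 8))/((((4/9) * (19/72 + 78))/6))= -14332710564/73255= -195655.05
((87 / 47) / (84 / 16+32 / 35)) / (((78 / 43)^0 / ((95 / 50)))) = 23142 / 40561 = 0.57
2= 2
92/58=46/29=1.59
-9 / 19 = -0.47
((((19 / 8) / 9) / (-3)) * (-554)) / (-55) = -5263 / 5940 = -0.89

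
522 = 522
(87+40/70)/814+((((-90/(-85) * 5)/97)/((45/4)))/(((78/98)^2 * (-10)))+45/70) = 26784537214/35728297605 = 0.75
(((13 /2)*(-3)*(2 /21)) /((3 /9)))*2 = -78 /7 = -11.14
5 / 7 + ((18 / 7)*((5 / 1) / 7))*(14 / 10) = 3.29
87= 87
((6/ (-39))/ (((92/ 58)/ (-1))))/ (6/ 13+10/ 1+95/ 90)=522/ 61985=0.01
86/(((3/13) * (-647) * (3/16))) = -17888/5823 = -3.07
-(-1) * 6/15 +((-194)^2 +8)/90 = 1256/3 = 418.67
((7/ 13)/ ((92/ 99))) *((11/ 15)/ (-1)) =-2541/ 5980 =-0.42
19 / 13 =1.46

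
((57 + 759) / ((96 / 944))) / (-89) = -8024 / 89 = -90.16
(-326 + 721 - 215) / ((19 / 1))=180 / 19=9.47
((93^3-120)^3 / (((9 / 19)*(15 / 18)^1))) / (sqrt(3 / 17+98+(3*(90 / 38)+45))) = 6588923882739907338*sqrt(15678743) / 242705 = 107495773179631616.27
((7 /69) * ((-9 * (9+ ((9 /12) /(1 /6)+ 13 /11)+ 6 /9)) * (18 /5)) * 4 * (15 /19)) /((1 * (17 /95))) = -3829140 /4301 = -890.29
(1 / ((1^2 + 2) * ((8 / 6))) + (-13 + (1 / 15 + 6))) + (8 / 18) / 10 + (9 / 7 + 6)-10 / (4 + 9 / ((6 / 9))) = 19 / 252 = 0.08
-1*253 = -253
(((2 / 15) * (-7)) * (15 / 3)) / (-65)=14 / 195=0.07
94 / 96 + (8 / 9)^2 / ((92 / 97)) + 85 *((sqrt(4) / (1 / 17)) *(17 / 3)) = 488209699 / 29808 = 16378.48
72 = 72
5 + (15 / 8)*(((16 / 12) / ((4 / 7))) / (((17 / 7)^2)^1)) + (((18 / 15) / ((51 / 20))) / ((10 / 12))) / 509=33791403 / 5884040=5.74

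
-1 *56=-56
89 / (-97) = -89 / 97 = -0.92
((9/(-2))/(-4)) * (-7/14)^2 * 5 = 45/32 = 1.41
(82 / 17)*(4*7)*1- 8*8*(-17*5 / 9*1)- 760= -3136 / 153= -20.50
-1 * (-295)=295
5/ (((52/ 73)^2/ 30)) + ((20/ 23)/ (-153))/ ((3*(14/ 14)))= 4219341935/ 14273064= 295.62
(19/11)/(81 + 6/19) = 361/16995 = 0.02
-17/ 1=-17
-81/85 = -0.95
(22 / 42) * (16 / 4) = 44 / 21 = 2.10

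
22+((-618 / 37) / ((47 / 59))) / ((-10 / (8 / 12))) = 203444 / 8695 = 23.40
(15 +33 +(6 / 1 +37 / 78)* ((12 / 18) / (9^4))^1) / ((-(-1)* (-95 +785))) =1602047 / 23029110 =0.07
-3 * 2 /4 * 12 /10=-9 /5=-1.80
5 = 5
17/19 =0.89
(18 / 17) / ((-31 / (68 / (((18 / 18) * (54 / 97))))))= -388 / 93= -4.17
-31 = -31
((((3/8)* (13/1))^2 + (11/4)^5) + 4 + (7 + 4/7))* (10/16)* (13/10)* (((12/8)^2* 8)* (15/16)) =2423046015/917504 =2640.91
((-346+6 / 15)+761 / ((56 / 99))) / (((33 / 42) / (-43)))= -12036861 / 220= -54713.00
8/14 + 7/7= 11/7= 1.57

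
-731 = -731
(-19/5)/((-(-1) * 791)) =-19/3955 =-0.00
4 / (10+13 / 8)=32 / 93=0.34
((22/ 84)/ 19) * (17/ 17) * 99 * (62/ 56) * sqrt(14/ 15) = 3751 * sqrt(210)/ 37240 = 1.46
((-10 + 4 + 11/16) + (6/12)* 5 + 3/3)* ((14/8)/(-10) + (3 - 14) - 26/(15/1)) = 44921/1920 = 23.40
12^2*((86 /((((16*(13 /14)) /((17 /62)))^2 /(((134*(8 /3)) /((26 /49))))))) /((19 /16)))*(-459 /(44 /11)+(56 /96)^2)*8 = -263480616746200 /120345069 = -2189376.09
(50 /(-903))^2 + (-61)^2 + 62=3084694747 /815409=3783.00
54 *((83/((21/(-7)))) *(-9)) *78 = 1048788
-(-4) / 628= 1 / 157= 0.01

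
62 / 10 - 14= -39 / 5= -7.80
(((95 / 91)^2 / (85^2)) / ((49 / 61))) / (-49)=-22021 / 5746094809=-0.00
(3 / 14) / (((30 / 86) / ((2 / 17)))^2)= 3698 / 151725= 0.02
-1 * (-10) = 10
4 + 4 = 8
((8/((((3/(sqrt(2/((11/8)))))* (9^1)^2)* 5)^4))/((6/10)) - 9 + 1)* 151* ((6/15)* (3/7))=-382242226743407504/1845816492279375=-207.09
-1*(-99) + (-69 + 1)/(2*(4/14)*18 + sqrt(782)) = 1657269/16567 -1666*sqrt(782)/16567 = 97.22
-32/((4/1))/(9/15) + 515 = 1505/3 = 501.67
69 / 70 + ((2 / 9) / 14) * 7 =691 / 630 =1.10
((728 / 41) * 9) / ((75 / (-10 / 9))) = -1456 / 615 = -2.37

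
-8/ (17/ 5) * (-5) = 200/ 17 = 11.76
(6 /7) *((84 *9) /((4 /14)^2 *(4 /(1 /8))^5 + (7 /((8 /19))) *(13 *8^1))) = 10584 /44767483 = 0.00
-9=-9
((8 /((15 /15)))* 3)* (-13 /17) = -312 /17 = -18.35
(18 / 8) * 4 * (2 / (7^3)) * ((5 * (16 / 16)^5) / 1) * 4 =360 / 343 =1.05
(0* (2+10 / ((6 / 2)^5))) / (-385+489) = 0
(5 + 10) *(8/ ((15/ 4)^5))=8192/ 50625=0.16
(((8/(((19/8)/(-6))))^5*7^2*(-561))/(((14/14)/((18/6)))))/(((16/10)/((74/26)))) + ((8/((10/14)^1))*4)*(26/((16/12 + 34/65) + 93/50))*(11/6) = 115392164832240315490240/233275762889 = 494659896952.72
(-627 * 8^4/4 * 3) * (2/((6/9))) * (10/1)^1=-57784320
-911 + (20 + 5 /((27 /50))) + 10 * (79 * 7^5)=358469503 /27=13276648.26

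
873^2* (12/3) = 3048516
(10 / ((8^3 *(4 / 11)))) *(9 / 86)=495 / 88064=0.01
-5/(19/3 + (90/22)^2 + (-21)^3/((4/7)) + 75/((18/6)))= 1452/4692481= 0.00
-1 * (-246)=246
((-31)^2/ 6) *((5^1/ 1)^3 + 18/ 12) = 243133/ 12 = 20261.08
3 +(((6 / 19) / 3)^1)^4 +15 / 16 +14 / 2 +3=29061839 / 2085136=13.94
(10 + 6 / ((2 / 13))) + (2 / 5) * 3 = 251 / 5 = 50.20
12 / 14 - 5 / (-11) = 101 / 77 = 1.31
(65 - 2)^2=3969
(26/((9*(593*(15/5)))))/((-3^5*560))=-13/1089388440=-0.00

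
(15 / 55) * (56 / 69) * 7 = 392 / 253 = 1.55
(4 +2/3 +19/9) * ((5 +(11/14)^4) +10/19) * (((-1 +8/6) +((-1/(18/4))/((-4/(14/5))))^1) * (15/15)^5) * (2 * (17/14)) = 49185375613/1034638920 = 47.54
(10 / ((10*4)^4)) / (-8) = -0.00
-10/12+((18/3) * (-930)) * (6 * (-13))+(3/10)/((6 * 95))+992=2486517653/5700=436231.17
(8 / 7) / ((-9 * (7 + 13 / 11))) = -44 / 2835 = -0.02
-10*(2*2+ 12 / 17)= -47.06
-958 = -958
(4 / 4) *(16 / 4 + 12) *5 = 80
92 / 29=3.17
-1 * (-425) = 425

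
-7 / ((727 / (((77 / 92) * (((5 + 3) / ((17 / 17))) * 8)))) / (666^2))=-228767.83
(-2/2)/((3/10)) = -10/3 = -3.33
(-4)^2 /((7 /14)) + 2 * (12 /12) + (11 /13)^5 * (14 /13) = 166366220 /4826809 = 34.47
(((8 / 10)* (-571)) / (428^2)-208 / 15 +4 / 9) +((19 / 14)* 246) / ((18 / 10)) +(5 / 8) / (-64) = 317674107217 / 1846494720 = 172.04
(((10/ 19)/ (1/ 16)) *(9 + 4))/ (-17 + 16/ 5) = -10400/ 1311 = -7.93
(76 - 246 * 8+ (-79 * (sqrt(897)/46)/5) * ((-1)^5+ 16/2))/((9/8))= -15136/9 - 2212 * sqrt(897)/1035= -1745.79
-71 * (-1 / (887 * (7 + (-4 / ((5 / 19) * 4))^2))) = 1775 / 475432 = 0.00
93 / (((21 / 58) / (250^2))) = 16053571.43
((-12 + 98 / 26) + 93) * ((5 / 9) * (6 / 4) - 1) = -551 / 39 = -14.13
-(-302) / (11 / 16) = 4832 / 11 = 439.27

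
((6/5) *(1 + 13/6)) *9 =171/5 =34.20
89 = 89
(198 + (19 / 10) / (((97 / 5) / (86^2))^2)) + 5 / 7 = 18201109239 / 65863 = 276348.01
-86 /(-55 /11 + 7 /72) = 6192 /353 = 17.54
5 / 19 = 0.26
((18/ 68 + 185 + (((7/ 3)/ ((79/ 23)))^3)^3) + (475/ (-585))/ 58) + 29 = 3239739550536527967143772104/ 15119080718519141673768693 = 214.28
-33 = -33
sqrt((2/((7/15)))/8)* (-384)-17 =-192* sqrt(105)/7-17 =-298.06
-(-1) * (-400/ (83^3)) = -400/ 571787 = -0.00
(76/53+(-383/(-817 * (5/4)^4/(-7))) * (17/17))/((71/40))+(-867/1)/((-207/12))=444694040828/8838816625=50.31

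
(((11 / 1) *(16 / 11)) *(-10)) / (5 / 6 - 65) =2.49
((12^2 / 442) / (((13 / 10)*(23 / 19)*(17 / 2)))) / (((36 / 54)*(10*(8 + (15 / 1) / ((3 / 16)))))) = 513 / 12356773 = 0.00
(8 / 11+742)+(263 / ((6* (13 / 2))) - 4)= 319807 / 429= 745.47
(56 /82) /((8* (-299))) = -7 /24518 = -0.00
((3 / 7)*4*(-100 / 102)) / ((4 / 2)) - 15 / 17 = -205 / 119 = -1.72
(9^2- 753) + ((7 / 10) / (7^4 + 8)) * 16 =-672.00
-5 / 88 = -0.06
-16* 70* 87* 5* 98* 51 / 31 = -2435025600 / 31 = -78549212.90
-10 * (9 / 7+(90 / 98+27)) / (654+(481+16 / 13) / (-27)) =-1004562 / 2188193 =-0.46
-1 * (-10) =10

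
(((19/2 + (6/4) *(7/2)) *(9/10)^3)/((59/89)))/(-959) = -64881/3836000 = -0.02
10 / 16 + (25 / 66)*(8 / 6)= 895 / 792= 1.13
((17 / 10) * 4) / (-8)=-17 / 20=-0.85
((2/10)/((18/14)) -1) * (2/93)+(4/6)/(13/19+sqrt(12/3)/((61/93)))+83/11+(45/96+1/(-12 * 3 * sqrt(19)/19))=52106539211/6374190240 -sqrt(19)/36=8.05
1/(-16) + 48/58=355/464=0.77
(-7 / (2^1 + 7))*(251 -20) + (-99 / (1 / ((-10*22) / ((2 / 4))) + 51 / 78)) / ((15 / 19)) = -4160717 / 11181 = -372.12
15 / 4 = 3.75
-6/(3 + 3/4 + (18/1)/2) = -8/17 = -0.47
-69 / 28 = -2.46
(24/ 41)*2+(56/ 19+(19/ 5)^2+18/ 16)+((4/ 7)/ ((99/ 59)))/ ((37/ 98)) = 11747817901/ 570695400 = 20.59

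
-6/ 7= -0.86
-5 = -5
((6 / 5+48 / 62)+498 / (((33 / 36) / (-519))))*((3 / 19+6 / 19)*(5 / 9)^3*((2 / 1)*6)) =-5341510600 / 19437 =-274811.47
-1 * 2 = -2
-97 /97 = -1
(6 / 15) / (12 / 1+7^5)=2 / 84095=0.00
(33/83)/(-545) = -33/45235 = -0.00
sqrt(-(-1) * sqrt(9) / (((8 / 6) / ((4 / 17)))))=3 * sqrt(17) / 17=0.73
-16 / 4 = -4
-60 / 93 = -20 / 31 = -0.65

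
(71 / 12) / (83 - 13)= 71 / 840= 0.08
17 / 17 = 1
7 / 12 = 0.58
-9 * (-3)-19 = 8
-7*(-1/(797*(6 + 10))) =7/12752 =0.00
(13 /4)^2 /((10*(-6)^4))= 169 /207360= 0.00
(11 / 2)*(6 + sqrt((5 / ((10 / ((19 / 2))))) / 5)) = 11*sqrt(95) / 20 + 33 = 38.36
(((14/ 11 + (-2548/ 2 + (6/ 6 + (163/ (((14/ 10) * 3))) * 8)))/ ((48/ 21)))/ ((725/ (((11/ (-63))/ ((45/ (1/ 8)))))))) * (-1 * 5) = -222049/ 157852800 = -0.00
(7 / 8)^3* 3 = 1029 / 512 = 2.01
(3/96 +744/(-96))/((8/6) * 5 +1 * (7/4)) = -741/808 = -0.92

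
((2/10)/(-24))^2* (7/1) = 0.00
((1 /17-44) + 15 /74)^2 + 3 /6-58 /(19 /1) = 57446325697 /30068716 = 1910.50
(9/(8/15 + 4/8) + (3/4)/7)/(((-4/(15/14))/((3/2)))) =-344385/97216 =-3.54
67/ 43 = 1.56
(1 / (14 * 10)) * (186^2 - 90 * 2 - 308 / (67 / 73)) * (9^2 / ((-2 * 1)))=-46238607 / 4690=-9858.98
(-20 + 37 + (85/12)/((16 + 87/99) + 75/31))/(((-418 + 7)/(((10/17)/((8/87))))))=-11697585/43274464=-0.27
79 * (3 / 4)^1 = 59.25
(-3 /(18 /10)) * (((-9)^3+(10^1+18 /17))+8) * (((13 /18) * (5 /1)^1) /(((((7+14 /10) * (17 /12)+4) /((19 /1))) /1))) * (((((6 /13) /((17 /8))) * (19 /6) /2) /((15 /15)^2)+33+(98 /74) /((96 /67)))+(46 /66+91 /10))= 44882970334925 /199488608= 224990.14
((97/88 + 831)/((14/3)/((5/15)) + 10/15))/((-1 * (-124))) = 219675/480128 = 0.46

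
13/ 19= 0.68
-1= -1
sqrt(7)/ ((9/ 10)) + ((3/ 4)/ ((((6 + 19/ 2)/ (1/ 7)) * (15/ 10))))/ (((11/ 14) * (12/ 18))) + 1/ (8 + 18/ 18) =368/ 3069 + 10 * sqrt(7)/ 9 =3.06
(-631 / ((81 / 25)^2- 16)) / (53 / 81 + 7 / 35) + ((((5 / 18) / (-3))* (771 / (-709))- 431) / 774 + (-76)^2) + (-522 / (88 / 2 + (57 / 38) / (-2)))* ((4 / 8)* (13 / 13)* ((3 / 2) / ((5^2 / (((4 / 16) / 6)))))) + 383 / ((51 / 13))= 7501970352414844427 / 1248811571662650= 6007.29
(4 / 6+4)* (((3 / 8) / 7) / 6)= 1 / 24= 0.04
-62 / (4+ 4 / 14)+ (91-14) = 938 / 15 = 62.53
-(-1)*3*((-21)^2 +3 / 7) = 9270 / 7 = 1324.29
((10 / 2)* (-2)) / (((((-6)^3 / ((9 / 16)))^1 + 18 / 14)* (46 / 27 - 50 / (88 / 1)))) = 27720 / 1204657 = 0.02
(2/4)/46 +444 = 40849/92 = 444.01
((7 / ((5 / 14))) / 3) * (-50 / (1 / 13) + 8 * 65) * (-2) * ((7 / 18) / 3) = 220.20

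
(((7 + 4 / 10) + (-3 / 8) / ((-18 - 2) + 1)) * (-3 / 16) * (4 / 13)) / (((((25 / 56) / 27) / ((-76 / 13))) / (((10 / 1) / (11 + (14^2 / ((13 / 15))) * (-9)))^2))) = 12789252 / 3462922445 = 0.00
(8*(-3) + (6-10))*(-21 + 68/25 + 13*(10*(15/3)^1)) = -17688.16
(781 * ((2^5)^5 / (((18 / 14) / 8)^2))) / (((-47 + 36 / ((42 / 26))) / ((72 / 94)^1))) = -2301097448308736 / 73179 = -31444778533.58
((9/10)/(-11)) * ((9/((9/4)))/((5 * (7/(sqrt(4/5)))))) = -36 * sqrt(5)/9625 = -0.01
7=7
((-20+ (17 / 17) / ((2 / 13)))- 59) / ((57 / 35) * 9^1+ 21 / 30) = -203 / 43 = -4.72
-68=-68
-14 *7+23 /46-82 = -359 /2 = -179.50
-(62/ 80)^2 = -961/ 1600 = -0.60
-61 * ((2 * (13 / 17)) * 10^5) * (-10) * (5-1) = 373176470.59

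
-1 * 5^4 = -625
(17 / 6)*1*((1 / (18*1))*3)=17 / 36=0.47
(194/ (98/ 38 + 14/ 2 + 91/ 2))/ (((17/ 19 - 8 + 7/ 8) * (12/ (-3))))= 280136/ 1982071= 0.14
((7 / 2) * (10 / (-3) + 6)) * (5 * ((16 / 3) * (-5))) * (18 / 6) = -11200 / 3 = -3733.33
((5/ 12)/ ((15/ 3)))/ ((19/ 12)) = 0.05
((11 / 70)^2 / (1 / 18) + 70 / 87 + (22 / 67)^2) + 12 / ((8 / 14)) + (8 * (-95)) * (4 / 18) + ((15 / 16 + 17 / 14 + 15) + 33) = -2213267933077 / 22963928400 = -96.38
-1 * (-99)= 99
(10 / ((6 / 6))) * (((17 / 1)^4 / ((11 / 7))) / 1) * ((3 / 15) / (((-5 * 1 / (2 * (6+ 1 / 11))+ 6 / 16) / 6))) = -3760449504 / 209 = -17992581.36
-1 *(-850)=850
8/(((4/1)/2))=4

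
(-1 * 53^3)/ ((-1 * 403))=148877/ 403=369.42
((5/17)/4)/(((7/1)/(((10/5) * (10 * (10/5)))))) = 0.42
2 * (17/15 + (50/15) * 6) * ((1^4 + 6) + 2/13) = 19654/65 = 302.37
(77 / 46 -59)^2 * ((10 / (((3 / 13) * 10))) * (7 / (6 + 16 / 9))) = 271196991 / 21160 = 12816.49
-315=-315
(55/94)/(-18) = -55/1692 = -0.03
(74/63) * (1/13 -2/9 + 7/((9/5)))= 10804/2457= 4.40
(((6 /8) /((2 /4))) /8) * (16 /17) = 3 /17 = 0.18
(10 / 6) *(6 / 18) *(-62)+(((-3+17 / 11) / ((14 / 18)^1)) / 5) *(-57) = -45478 / 3465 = -13.12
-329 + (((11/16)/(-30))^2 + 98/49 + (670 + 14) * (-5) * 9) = -31107.00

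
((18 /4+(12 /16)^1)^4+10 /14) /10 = 76.04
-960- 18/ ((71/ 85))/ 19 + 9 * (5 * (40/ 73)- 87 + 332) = 124920375/ 98477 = 1268.52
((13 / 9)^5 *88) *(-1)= -32673784 / 59049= -553.33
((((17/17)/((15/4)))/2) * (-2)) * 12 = -16/5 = -3.20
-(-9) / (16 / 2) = 9 / 8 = 1.12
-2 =-2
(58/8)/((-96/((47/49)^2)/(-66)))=704671/153664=4.59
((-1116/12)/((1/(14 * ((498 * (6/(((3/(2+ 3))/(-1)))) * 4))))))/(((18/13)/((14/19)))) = 262240160/19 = 13802113.68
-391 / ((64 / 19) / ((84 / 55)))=-156009 / 880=-177.28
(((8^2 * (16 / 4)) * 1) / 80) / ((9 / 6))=32 / 15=2.13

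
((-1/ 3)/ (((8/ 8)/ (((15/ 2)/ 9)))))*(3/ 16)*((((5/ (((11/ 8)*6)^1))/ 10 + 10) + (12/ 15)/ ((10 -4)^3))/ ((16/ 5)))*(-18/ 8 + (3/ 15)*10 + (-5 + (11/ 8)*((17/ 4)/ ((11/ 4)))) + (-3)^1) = 7323295/ 7299072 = 1.00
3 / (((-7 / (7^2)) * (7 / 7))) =-21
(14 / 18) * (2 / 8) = 7 / 36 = 0.19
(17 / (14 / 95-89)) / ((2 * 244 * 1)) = -1615 / 4119208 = -0.00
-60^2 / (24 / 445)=-66750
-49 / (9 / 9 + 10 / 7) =-343 / 17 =-20.18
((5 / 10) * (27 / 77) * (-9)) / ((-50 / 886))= 107649 / 3850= 27.96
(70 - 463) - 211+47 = -557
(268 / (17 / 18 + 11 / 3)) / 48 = 1.21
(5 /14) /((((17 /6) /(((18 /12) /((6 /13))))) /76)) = 3705 /119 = 31.13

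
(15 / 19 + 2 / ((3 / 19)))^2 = 181.07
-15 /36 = -5 /12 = -0.42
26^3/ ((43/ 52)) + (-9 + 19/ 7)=6395772/ 301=21248.41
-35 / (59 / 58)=-2030 / 59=-34.41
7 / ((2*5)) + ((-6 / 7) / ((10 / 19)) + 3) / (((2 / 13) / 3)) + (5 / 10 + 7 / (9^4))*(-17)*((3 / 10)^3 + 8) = -150391571 / 3674160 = -40.93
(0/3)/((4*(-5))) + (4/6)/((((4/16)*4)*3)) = 2/9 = 0.22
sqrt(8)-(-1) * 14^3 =2 * sqrt(2)+ 2744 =2746.83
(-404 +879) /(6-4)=475 /2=237.50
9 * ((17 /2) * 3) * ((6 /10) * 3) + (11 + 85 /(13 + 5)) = 19297 /45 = 428.82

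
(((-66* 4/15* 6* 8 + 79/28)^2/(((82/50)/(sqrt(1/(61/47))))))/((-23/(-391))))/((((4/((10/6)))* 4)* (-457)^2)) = 1181073905965* sqrt(2867)/19656373325568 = 3.22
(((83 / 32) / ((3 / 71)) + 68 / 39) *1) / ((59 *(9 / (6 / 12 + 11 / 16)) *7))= 213845 / 10603008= 0.02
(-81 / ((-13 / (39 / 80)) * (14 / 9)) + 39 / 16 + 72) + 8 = 94517 / 1120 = 84.39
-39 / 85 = -0.46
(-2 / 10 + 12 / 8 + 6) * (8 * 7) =2044 / 5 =408.80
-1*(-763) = 763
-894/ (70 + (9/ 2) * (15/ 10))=-3576/ 307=-11.65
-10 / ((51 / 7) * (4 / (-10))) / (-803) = -175 / 40953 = -0.00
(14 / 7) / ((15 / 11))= 1.47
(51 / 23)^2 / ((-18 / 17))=-4913 / 1058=-4.64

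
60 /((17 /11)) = 660 /17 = 38.82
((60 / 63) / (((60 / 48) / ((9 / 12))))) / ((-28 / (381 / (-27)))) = 127 / 441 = 0.29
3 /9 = 1 /3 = 0.33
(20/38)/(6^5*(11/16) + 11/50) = 500/5078909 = 0.00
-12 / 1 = -12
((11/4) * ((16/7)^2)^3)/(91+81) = 11534336/5058907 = 2.28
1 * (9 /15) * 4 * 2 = 24 /5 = 4.80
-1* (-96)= 96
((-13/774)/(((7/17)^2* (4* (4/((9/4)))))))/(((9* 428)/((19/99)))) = -71383/102848030208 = -0.00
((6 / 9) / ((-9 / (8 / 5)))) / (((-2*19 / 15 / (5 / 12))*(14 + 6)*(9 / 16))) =8 / 4617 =0.00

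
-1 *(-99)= 99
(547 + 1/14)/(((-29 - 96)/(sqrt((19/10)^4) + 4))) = -5828499/175000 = -33.31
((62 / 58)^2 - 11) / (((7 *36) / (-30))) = 20725 / 17661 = 1.17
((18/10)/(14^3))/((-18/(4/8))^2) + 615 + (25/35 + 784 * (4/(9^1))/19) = 23801048339/37537920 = 634.05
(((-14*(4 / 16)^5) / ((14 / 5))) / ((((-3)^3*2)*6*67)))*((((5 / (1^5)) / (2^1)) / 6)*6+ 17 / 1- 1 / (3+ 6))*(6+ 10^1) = 1745 / 25007616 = 0.00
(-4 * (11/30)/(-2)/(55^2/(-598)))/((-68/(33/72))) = 299/306000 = 0.00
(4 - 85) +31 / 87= -7016 / 87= -80.64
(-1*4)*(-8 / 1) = 32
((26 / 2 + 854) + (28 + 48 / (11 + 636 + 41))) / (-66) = -19244 / 1419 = -13.56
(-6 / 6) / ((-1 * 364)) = 1 / 364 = 0.00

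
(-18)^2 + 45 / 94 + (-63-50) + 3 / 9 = 211.81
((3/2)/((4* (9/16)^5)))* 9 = 59.93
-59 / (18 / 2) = -59 / 9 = -6.56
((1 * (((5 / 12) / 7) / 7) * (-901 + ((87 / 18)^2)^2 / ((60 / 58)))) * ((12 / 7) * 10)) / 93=-72598655 / 124023312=-0.59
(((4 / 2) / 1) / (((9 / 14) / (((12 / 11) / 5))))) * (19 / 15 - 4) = -4592 / 2475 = -1.86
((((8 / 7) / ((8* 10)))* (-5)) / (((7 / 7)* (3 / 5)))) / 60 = -1 / 504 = -0.00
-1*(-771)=771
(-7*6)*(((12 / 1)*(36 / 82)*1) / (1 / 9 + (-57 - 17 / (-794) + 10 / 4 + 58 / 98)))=794149272 / 193004999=4.11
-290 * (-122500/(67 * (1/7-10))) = -248675000/4623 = -53790.83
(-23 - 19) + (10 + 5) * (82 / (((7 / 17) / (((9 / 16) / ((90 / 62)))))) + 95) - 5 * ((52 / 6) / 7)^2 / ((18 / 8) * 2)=80612443 / 31752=2538.81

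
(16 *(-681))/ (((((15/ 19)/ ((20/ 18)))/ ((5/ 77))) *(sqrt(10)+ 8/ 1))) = -2760320/ 18711+ 345040 *sqrt(10)/ 18711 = -89.21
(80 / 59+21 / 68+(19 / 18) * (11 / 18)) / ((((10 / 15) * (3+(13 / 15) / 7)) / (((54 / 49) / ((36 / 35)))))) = 9382825 / 7895616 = 1.19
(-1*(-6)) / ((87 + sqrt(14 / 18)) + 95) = 1404 / 42587 - 18*sqrt(7) / 298109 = 0.03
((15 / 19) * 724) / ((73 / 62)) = 673320 / 1387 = 485.45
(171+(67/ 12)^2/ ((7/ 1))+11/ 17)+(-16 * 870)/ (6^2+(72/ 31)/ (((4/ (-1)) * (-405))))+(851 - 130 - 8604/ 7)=-309255402769/ 430302096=-718.69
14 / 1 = 14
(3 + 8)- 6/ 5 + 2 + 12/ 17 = 1063/ 85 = 12.51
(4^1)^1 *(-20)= -80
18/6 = 3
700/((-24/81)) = -4725/2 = -2362.50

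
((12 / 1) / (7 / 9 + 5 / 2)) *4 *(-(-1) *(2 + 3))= 4320 / 59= 73.22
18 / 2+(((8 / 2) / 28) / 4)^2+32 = 32145 / 784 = 41.00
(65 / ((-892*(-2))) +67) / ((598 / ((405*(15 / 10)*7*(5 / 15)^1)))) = 339046155 / 2133664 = 158.90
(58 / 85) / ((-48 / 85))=-29 / 24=-1.21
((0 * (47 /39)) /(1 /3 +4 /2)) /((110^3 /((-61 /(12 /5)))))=0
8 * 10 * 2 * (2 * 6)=1920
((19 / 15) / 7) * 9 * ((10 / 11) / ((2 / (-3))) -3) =-2736 / 385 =-7.11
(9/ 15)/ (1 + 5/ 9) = 27/ 70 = 0.39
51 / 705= 17 / 235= 0.07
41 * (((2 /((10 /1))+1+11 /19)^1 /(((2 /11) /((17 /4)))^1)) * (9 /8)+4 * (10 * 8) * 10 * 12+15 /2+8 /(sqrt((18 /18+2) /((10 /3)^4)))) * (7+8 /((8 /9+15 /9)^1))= 7642400 * sqrt(3) /621+2233510763931 /139840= 15993217.58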